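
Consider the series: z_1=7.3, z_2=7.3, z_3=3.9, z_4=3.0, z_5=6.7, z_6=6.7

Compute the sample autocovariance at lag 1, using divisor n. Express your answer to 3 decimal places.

Mean z̄ = (7.3 + 7.3 + 3.9 + 3.0 + 6.7 + 6.7)/6 = 5.8167
Deviations: 1.4833, 1.4833, -1.9167, -2.8167, 0.8833, 0.8833
Σ_{t=1}^{5}(z_t−z̄)(z_{t+1}−z̄) = 3.0481
γ_1 = 3.0481 / 6 = 0.508

0.508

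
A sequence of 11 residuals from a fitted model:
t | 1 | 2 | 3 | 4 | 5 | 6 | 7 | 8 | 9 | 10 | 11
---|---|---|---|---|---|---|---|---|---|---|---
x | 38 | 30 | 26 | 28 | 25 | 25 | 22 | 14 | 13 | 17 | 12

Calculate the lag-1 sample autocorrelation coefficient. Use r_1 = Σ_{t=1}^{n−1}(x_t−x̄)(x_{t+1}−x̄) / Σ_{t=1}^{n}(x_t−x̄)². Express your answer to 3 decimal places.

0.575

Mean x̄ = (38 + 30 + 26 + 28 + 25 + 25 + 22 + 14 + 13 + 17 + 12)/11 = 22.7273
Numerator Σ_{t=1}^{10}(x_t−x̄)(x_{t+1}−x̄) = 376.0165
Denominator Σ(x_t−x̄)² = 654.1818
r_1 = 376.0165 / 654.1818 = 0.575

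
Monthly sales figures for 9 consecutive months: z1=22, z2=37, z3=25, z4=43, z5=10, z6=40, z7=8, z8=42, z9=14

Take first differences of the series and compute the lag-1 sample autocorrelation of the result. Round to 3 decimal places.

-0.883

First differences Δz: 15, -12, 18, -33, 30, -32, 34, -28
Mean of differences = -1.0000
Numerator Σ(Δz_t−Δz̄)(Δz_{t+1}−Δz̄) = -4976.0000
Denominator Σ(Δz_t−Δz̄)² = 5638.0000
r_1(Δz) = -4976.0000 / 5638.0000 = -0.883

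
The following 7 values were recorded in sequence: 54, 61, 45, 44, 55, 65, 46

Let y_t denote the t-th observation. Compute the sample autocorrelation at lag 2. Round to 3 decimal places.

-0.541

Mean ȳ = (54 + 61 + 45 + 44 + 55 + 65 + 46)/7 = 52.8571
Numerator Σ_{t=1}^{5}(y_t−ȳ)(y_{t+2}−ȳ) = -220.1837
Denominator Σ(y_t−ȳ)² = 406.8571
r_2 = -220.1837 / 406.8571 = -0.541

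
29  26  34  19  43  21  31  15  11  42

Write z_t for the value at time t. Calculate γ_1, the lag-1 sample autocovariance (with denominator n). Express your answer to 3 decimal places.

Mean z̄ = (29 + 26 + 34 + 19 + 43 + 21 + 31 + 15 + 11 + 42)/10 = 27.1000
Σ_{t=1}^{9}(z_t−z̄)(z_{t+1}−z̄) = -407.4100
γ_1 = -407.4100 / 10 = -40.741

-40.741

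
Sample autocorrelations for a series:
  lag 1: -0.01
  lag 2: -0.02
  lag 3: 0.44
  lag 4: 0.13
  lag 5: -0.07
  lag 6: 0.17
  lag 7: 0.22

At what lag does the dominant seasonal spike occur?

The largest autocorrelation is r_3 = 0.44; the remaining lags stay at or below 0.22.
The dominant spike at lag 3 indicates a seasonal period of 3.

3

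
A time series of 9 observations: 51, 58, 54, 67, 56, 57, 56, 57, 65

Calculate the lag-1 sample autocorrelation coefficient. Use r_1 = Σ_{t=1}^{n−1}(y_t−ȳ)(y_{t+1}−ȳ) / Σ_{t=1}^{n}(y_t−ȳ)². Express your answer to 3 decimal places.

-0.269

Mean ȳ = (51 + 58 + 54 + 67 + 56 + 57 + 56 + 57 + 65)/9 = 57.8889
Numerator Σ_{t=1}^{8}(y_t−ȳ)(y_{t+1}−ȳ) = -55.1235
Denominator Σ(y_t−ȳ)² = 204.8889
r_1 = -55.1235 / 204.8889 = -0.269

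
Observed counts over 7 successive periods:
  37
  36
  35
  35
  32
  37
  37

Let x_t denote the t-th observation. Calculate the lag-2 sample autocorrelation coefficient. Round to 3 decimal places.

-0.251

Mean x̄ = (37 + 36 + 35 + 35 + 32 + 37 + 37)/7 = 35.5714
Deviations from mean: 1.4286, 0.4286, -0.5714, -0.5714, -3.5714, 1.4286, 1.4286
Σ(x_t−x̄)(x_{t+2}−x̄) = (-0.8163) + (-0.2449) + (2.0408) + (-0.8163) + (-5.1020) = -4.9388
Denominator Σ(x_t−x̄)² = 19.7143
r_2 = -4.9388 / 19.7143 = -0.251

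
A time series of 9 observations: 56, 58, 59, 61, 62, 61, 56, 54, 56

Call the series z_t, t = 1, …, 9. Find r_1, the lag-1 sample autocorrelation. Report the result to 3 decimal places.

0.579

Mean z̄ = (56 + 58 + 59 + 61 + 62 + 61 + 56 + 54 + 56)/9 = 58.1111
Numerator Σ_{t=1}^{8}(z_t−z̄)(z_{t+1}−z̄) = 36.4321
Denominator Σ(z_t−z̄)² = 62.8889
r_1 = 36.4321 / 62.8889 = 0.579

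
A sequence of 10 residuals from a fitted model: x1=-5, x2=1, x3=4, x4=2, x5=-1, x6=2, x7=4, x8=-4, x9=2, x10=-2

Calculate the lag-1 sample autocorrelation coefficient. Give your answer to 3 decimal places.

-0.223

Mean x̄ = (-5 + 1 + 4 + 2 − 1 + 2 + 4 − 4 + 2 − 2)/10 = 0.3000
Numerator Σ_{t=1}^{9}(x_t−x̄)(x_{t+1}−x̄) = -20.0900
Denominator Σ(x_t−x̄)² = 90.1000
r_1 = -20.0900 / 90.1000 = -0.223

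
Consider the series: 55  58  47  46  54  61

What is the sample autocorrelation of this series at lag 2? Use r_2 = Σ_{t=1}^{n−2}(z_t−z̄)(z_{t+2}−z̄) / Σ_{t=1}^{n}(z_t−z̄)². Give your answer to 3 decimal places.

Mean z̄ = (55 + 58 + 47 + 46 + 54 + 61)/6 = 53.5000
Σ(z_t−z̄)(z_{t+2}−z̄) = (-9.7500) + (-33.7500) + (-3.2500) + (-56.2500) = -103.0000
Denominator Σ(z_t−z̄)² = 177.5000
r_2 = -103.0000 / 177.5000 = -0.580

-0.580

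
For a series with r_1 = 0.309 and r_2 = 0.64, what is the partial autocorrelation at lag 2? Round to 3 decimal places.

φ_{22} = (r_2 − r_1²) / (1 − r_1²)
r_1² = (0.309)² = 0.095481
Numerator = 0.64 − 0.0955 = 0.5445; denominator = 1 − 0.0955 = 0.9045
φ_{22} = 0.5445 / 0.9045 = 0.602

0.602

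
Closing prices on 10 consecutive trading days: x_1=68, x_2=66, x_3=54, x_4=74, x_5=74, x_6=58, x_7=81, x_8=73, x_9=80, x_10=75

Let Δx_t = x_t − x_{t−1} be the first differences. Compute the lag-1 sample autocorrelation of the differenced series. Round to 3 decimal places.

-0.594

First differences Δx: -2, -12, 20, 0, -16, 23, -8, 7, -5
Mean of differences = 0.7778
Numerator Σ(Δx_t−Δx̄)(Δx_{t+1}−Δx̄) = -870.4938
Denominator Σ(Δx_t−Δx̄)² = 1465.5556
r_1(Δx) = -870.4938 / 1465.5556 = -0.594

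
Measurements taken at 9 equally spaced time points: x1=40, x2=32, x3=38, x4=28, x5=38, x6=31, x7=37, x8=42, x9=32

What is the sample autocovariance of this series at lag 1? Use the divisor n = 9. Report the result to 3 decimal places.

Mean x̄ = (40 + 32 + 38 + 28 + 38 + 31 + 37 + 42 + 32)/9 = 35.3333
Σ_{t=1}^{8}(x_t−x̄)(x_{t+1}−x̄) = -93.4444
γ_1 = -93.4444 / 9 = -10.383

-10.383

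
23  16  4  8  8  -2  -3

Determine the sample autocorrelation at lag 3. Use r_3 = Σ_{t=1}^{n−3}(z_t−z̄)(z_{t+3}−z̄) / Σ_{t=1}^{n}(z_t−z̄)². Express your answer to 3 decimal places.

Mean z̄ = (23 + 16 + 4 + 8 + 8 − 2 − 3)/7 = 7.7143
Deviations from mean: 15.2857, 8.2857, -3.7143, 0.2857, 0.2857, -9.7143, -10.7143
Numerator Σ_{t=1}^{4}(z_t−z̄)(z_{t+3}−z̄) = 39.7551
Denominator Σ(z_t−z̄)² = 525.4286
r_3 = 39.7551 / 525.4286 = 0.076

0.076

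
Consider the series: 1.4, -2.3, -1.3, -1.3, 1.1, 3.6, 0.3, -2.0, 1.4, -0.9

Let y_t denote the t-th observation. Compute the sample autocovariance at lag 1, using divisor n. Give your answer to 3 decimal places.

0.041

Mean ȳ = (1.4 − 2.3 − 1.3 − 1.3 + 1.1 + 3.6 + 0.3 − 2.0 + 1.4 − 0.9)/10 = 0.0000
Σ_{t=1}^{9}(y_t−ȳ)(y_{t+1}−ȳ) = 0.4100
γ_1 = 0.4100 / 10 = 0.041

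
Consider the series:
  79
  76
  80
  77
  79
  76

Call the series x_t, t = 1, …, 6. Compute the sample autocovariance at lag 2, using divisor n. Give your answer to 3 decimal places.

1.352

Mean x̄ = (79 + 76 + 80 + 77 + 79 + 76)/6 = 77.8333
Deviations: 1.1667, -1.8333, 2.1667, -0.8333, 1.1667, -1.8333
Σ_{t=1}^{4}(x_t−x̄)(x_{t+2}−x̄) = 8.1111
γ_2 = 8.1111 / 6 = 1.352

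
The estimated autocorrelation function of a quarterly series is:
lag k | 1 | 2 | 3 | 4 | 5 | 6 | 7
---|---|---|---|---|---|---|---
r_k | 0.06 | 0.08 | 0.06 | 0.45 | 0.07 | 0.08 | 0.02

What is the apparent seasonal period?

The largest autocorrelation is r_4 = 0.45; the remaining lags stay at or below 0.08.
The dominant spike at lag 4 indicates a seasonal period of 4.

4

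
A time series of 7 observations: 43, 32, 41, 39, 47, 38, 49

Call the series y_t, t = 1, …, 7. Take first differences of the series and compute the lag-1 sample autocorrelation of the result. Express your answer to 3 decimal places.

-0.667

First differences Δy: -11, 9, -2, 8, -9, 11
Mean of differences = 1.0000
Numerator Σ(Δy_t−Δȳ)(Δy_{t+1}−Δȳ) = -311.0000
Denominator Σ(Δy_t−Δȳ)² = 466.0000
r_1(Δy) = -311.0000 / 466.0000 = -0.667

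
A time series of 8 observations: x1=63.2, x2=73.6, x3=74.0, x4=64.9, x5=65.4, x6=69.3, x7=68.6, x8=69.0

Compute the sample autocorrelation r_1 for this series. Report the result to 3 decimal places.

Mean x̄ = (63.2 + 73.6 + 74.0 + 64.9 + 65.4 + 69.3 + 68.6 + 69.0)/8 = 68.5000
Σ(x_t−x̄)(x_{t+1}−x̄) = (-27.0300) + (28.0500) + (-19.8000) + (11.1600) + (-2.4800) + (0.0800) + (0.0500) = -9.9700
Denominator Σ(x_t−x̄)² = 107.8200
r_1 = -9.9700 / 107.8200 = -0.092

-0.092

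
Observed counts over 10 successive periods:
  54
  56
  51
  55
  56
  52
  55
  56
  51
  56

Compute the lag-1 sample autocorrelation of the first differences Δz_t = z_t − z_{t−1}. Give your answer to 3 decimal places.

First differences Δz: 2, -5, 4, 1, -4, 3, 1, -5, 5
Mean of differences = 0.2222
Numerator Σ(Δz_t−Δz̄)(Δz_{t+1}−Δz̄) = -67.9383
Denominator Σ(Δz_t−Δz̄)² = 121.5556
r_1(Δz) = -67.9383 / 121.5556 = -0.559

-0.559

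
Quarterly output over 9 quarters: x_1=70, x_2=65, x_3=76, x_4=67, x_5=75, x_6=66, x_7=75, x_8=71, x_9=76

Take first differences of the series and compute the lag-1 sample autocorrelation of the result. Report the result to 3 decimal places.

First differences Δx: -5, 11, -9, 8, -9, 9, -4, 5
Mean of differences = 0.7500
Numerator Σ(Δx_t−Δx̄)(Δx_{t+1}−Δx̄) = -440.0625
Denominator Σ(Δx_t−Δx̄)² = 489.5000
r_1(Δx) = -440.0625 / 489.5000 = -0.899

-0.899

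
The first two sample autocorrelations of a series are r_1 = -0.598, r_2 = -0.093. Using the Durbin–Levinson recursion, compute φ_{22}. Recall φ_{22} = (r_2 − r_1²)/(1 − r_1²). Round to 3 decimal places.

φ_{22} = (r_2 − r_1²) / (1 − r_1²)
r_1² = (-0.598)² = 0.357604
Numerator = -0.093 − 0.3576 = -0.4506; denominator = 1 − 0.3576 = 0.6424
φ_{22} = -0.4506 / 0.6424 = -0.701

-0.701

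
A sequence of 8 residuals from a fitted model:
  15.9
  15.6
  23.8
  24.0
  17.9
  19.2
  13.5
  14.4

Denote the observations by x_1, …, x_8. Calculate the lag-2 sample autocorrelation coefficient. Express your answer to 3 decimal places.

-0.212

Mean x̄ = (15.9 + 15.6 + 23.8 + 24.0 + 17.9 + 19.2 + 13.5 + 14.4)/8 = 18.0375
Deviations from mean: -2.1375, -2.4375, 5.7625, 5.9625, -0.1375, 1.1625, -4.5375, -3.6375
Numerator Σ_{t=1}^{6}(x_t−x̄)(x_{t+2}−x̄) = -24.3166
Denominator Σ(x_t−x̄)² = 114.4588
r_2 = -24.3166 / 114.4588 = -0.212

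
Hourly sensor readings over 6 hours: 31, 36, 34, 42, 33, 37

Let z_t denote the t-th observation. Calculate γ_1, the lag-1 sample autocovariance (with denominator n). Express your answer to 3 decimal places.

Mean z̄ = (31 + 36 + 34 + 42 + 33 + 37)/6 = 35.5000
Σ_{t=1}^{5}(z_t−z̄)(z_{t+1}−z̄) = -32.7500
γ_1 = -32.7500 / 6 = -5.458

-5.458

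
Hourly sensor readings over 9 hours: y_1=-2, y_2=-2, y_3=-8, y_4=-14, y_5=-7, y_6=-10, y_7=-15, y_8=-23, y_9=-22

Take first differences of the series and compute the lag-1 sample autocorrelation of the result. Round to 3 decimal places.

First differences Δy: 0, -6, -6, 7, -3, -5, -8, 1
Mean of differences = -2.5000
Numerator Σ(Δy_t−Δȳ)(Δy_{t+1}−Δȳ) = -38.7500
Denominator Σ(Δy_t−Δȳ)² = 170.0000
r_1(Δy) = -38.7500 / 170.0000 = -0.228

-0.228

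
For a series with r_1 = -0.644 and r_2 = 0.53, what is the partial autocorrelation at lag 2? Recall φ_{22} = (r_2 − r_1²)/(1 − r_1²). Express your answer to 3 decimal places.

φ_{22} = (r_2 − r_1²) / (1 − r_1²)
r_1² = (-0.644)² = 0.414736
Numerator = 0.53 − 0.4147 = 0.1153; denominator = 1 − 0.4147 = 0.5853
φ_{22} = 0.1153 / 0.5853 = 0.197

0.197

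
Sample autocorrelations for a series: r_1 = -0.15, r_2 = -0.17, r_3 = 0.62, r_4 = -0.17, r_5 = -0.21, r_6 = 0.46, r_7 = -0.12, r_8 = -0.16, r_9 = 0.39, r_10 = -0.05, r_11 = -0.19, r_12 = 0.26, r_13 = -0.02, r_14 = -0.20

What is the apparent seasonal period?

3

The largest autocorrelation is r_3 = 0.62, with weaker echoes at lags 6 (0.46), 9 (0.39) and 12 (0.26); the remaining lags stay at or below -0.02.
The dominant spike at lag 3 indicates a seasonal period of 3.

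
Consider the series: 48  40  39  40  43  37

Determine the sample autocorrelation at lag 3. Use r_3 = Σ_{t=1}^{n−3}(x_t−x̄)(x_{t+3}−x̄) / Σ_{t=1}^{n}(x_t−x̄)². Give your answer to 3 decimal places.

Mean x̄ = (48 + 40 + 39 + 40 + 43 + 37)/6 = 41.1667
Deviations from mean: 6.8333, -1.1667, -2.1667, -1.1667, 1.8333, -4.1667
Numerator Σ_{t=1}^{3}(x_t−x̄)(x_{t+3}−x̄) = -1.0833
Denominator Σ(x_t−x̄)² = 74.8333
r_3 = -1.0833 / 74.8333 = -0.014

-0.014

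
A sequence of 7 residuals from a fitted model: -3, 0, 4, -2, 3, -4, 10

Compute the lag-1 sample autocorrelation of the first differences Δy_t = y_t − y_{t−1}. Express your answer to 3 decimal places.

First differences Δy: 3, 4, -6, 5, -7, 14
Mean of differences = 2.1667
Numerator Σ(Δy_t−Δȳ)(Δy_{t+1}−Δȳ) = -171.0278
Denominator Σ(Δy_t−Δȳ)² = 302.8333
r_1(Δy) = -171.0278 / 302.8333 = -0.565

-0.565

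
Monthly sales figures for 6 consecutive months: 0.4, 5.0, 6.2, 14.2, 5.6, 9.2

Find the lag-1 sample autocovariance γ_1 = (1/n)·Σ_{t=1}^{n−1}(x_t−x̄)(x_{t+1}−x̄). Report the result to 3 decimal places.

-0.579

Mean x̄ = (0.4 + 5.0 + 6.2 + 14.2 + 5.6 + 9.2)/6 = 6.7667
Σ_{t=1}^{5}(x_t−x̄)(x_{t+1}−x̄) = -3.4744
γ_1 = -3.4744 / 6 = -0.579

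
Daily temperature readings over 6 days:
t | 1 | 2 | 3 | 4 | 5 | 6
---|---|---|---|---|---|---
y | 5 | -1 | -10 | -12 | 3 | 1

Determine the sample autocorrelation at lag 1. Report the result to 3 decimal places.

0.161

Mean ȳ = (5 − 1 − 10 − 12 + 3 + 1)/6 = -2.3333
Numerator Σ_{t=1}^{5}(y_t−ȳ)(y_{t+1}−ȳ) = 39.8889
Denominator Σ(y_t−ȳ)² = 247.3333
r_1 = 39.8889 / 247.3333 = 0.161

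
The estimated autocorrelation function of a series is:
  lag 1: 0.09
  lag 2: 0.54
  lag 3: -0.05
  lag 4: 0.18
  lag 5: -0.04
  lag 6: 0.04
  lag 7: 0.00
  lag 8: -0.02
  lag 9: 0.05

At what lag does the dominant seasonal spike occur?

The largest autocorrelation is r_2 = 0.54, with a weaker echo at lag 4 (0.18); the remaining lags stay at or below 0.09.
The dominant spike at lag 2 indicates a seasonal period of 2.

2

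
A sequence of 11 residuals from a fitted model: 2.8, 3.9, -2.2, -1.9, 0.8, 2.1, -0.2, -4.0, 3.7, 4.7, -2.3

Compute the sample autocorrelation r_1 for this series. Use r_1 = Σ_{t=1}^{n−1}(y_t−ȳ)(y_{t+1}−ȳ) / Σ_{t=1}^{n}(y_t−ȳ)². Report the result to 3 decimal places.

-0.071

Mean ȳ = (2.8 + 3.9 − 2.2 − 1.9 + 0.8 + 2.1 − 0.2 − 4.0 + 3.7 + 4.7 − 2.3)/11 = 0.6727
Numerator Σ_{t=1}^{10}(y_t−ȳ)(y_{t+1}−ȳ) = -6.2544
Denominator Σ(y_t−ȳ)² = 88.6818
r_1 = -6.2544 / 88.6818 = -0.071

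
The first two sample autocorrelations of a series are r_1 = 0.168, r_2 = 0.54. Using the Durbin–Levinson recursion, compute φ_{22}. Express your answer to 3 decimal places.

0.527

φ_{22} = (r_2 − r_1²) / (1 − r_1²)
r_1² = (0.168)² = 0.028224
Numerator = 0.54 − 0.0282 = 0.5118; denominator = 1 − 0.0282 = 0.9718
φ_{22} = 0.5118 / 0.9718 = 0.527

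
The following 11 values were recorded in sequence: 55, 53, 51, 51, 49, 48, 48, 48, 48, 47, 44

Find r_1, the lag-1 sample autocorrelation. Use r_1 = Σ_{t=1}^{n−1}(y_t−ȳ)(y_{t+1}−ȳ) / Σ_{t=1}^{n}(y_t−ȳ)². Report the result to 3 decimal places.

0.547

Mean ȳ = (55 + 53 + 51 + 51 + 49 + 48 + 48 + 48 + 48 + 47 + 44)/11 = 49.2727
Numerator Σ_{t=1}^{10}(y_t−ȳ)(y_{t+1}−ȳ) = 50.3802
Denominator Σ(y_t−ȳ)² = 92.1818
r_1 = 50.3802 / 92.1818 = 0.547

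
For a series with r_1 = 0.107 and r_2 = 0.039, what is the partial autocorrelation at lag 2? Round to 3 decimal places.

φ_{22} = (r_2 − r_1²) / (1 − r_1²)
r_1² = (0.107)² = 0.011449
Numerator = 0.039 − 0.0114 = 0.0276; denominator = 1 − 0.0114 = 0.9886
φ_{22} = 0.0276 / 0.9886 = 0.028

0.028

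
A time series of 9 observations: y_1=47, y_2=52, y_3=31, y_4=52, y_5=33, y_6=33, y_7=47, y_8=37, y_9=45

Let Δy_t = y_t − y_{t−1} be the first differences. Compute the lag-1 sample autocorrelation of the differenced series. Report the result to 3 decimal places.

First differences Δy: 5, -21, 21, -19, 0, 14, -10, 8
Mean of differences = -0.2500
Numerator Σ(Δy_t−Δȳ)(Δy_{t+1}−Δȳ) = -1168.8125
Denominator Σ(Δy_t−Δȳ)² = 1627.5000
r_1(Δy) = -1168.8125 / 1627.5000 = -0.718

-0.718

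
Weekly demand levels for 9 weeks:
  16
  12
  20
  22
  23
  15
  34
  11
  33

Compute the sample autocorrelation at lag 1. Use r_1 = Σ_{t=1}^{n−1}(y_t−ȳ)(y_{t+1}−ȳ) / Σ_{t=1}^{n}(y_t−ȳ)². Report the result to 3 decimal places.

-0.515

Mean ȳ = (16 + 12 + 20 + 22 + 23 + 15 + 34 + 11 + 33)/9 = 20.6667
Numerator Σ_{t=1}^{8}(y_t−ȳ)(y_{t+1}−ȳ) = -288.4444
Denominator Σ(y_t−ȳ)² = 560.0000
r_1 = -288.4444 / 560.0000 = -0.515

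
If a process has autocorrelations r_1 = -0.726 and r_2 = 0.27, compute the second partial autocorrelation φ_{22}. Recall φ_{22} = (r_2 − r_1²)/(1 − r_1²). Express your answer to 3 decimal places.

φ_{22} = (r_2 − r_1²) / (1 − r_1²)
r_1² = (-0.726)² = 0.527076
Numerator = 0.27 − 0.5271 = -0.2571; denominator = 1 − 0.5271 = 0.4729
φ_{22} = -0.2571 / 0.4729 = -0.544

-0.544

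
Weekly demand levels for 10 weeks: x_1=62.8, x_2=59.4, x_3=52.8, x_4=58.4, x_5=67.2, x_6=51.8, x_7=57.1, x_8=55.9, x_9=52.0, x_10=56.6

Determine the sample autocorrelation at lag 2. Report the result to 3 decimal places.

Mean x̄ = (62.8 + 59.4 + 52.8 + 58.4 + 67.2 + 51.8 + 57.1 + 55.9 + 52.0 + 56.6)/10 = 57.4000
Numerator Σ_{t=1}^{8}(x_t−x̄)(x_{t+2}−x̄) = -65.2400
Denominator Σ(x_t−x̄)² = 214.8600
r_2 = -65.2400 / 214.8600 = -0.304

-0.304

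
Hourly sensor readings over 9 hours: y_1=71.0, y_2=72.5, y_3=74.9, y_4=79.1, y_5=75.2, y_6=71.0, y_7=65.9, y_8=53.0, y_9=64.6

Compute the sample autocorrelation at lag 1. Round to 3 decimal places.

Mean ȳ = (71.0 + 72.5 + 74.9 + 79.1 + 75.2 + 71.0 + 65.9 + 53.0 + 64.6)/9 = 69.6889
Numerator Σ_{t=1}^{8}(y_t−ȳ)(y_{t+1}−ȳ) = 269.6610
Denominator Σ(y_t−ȳ)² = 476.2089
r_1 = 269.6610 / 476.2089 = 0.566

0.566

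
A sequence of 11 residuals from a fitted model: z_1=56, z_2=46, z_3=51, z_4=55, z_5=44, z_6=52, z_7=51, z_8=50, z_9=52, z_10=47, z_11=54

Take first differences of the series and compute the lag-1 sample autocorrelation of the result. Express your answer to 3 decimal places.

First differences Δz: -10, 5, 4, -11, 8, -1, -1, 2, -5, 7
Mean of differences = -0.2000
Numerator Σ(Δz_t−Δz̄)(Δz_{t+1}−Δz̄) = -215.8400
Denominator Σ(Δz_t−Δz̄)² = 405.6000
r_1(Δz) = -215.8400 / 405.6000 = -0.532

-0.532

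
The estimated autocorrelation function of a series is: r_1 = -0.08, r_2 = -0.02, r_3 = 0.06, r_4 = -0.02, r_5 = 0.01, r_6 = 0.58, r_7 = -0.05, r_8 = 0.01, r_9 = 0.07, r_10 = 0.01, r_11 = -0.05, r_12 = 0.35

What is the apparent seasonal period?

The largest autocorrelation is r_6 = 0.58, with a weaker echo at lag 12 (0.35); the remaining lags stay at or below 0.07.
The dominant spike at lag 6 indicates a seasonal period of 6.

6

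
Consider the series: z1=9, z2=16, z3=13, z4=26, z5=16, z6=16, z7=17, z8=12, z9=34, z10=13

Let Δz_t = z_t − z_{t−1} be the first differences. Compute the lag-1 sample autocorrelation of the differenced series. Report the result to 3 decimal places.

-0.607

First differences Δz: 7, -3, 13, -10, 0, 1, -5, 22, -21
Mean of differences = 0.4444
Numerator Σ(Δz_t−Δz̄)(Δz_{t+1}−Δz̄) = -775.1975
Denominator Σ(Δz_t−Δz̄)² = 1276.2222
r_1(Δz) = -775.1975 / 1276.2222 = -0.607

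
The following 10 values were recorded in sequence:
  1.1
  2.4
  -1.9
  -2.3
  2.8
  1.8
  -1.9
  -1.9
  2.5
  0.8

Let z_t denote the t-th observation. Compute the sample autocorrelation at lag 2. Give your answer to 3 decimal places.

-0.781

Mean z̄ = (1.1 + 2.4 − 1.9 − 2.3 + 2.8 + 1.8 − 1.9 − 1.9 + 2.5 + 0.8)/10 = 0.3400
Numerator Σ_{t=1}^{8}(z_t−z̄)(z_{t+2}−z̄) = -31.1552
Denominator Σ(z_t−z̄)² = 39.9040
r_2 = -31.1552 / 39.9040 = -0.781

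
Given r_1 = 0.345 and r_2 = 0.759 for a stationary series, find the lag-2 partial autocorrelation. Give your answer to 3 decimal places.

φ_{22} = (r_2 − r_1²) / (1 − r_1²)
r_1² = (0.345)² = 0.119025
Numerator = 0.759 − 0.1190 = 0.6400; denominator = 1 − 0.1190 = 0.8810
φ_{22} = 0.6400 / 0.8810 = 0.726

0.726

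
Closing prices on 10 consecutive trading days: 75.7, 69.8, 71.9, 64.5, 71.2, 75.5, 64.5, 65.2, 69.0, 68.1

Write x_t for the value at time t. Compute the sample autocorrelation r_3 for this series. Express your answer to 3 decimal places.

0.037

Mean x̄ = (75.7 + 69.8 + 71.9 + 64.5 + 71.2 + 75.5 + 64.5 + 65.2 + 69.0 + 68.1)/10 = 69.5400
Numerator Σ_{t=1}^{7}(x_t−x̄)(x_{t+3}−x̄) = 5.6872
Denominator Σ(x_t−x̄)² = 153.8640
r_3 = 5.6872 / 153.8640 = 0.037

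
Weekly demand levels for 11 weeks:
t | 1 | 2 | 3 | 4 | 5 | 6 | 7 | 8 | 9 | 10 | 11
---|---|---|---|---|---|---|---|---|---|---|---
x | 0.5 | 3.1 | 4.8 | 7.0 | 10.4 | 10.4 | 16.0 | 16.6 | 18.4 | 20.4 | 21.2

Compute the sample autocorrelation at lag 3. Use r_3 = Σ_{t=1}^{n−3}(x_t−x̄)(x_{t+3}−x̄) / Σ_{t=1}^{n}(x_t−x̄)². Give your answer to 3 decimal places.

Mean x̄ = (0.5 + 3.1 + 4.8 + 7.0 + 10.4 + 10.4 + 16.0 + 16.6 + 18.4 + 20.4 + 21.2)/11 = 11.7091
Numerator Σ_{t=1}^{8}(x_t−x̄)(x_{t+3}−x̄) = 121.4425
Denominator Σ(x_t−x̄)² = 525.8091
r_3 = 121.4425 / 525.8091 = 0.231

0.231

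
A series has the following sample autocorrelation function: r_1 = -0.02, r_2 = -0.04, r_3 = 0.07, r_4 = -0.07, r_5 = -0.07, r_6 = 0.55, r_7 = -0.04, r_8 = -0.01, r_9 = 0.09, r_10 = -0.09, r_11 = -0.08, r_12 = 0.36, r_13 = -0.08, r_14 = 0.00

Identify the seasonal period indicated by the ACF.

6

The largest autocorrelation is r_6 = 0.55, with a weaker echo at lag 12 (0.36); the remaining lags stay at or below 0.09.
The dominant spike at lag 6 indicates a seasonal period of 6.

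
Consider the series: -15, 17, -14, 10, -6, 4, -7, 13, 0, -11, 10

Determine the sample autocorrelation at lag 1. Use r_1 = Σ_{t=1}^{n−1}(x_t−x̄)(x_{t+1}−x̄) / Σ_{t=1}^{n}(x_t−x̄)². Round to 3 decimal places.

Mean x̄ = (-15 + 17 − 14 + 10 − 6 + 4 − 7 + 13 + 0 − 11 + 10)/11 = 0.0909
Numerator Σ_{t=1}^{10}(x_t−x̄)(x_{t+1}−x̄) = -946.5537
Denominator Σ(x_t−x̄)² = 1300.9091
r_1 = -946.5537 / 1300.9091 = -0.728

-0.728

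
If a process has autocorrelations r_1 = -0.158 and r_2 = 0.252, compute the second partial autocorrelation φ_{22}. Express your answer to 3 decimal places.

φ_{22} = (r_2 − r_1²) / (1 − r_1²)
r_1² = (-0.158)² = 0.024964
Numerator = 0.252 − 0.0250 = 0.2270; denominator = 1 − 0.0250 = 0.9750
φ_{22} = 0.2270 / 0.9750 = 0.233

0.233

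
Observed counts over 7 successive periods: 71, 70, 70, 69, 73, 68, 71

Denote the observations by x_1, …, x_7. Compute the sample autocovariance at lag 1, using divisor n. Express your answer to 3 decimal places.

-1.583

Mean x̄ = (71 + 70 + 70 + 69 + 73 + 68 + 71)/7 = 70.2857
Deviations: 0.7143, -0.2857, -0.2857, -1.2857, 2.7143, -2.2857, 0.7143
Σ_{t=1}^{6}(x_t−x̄)(x_{t+1}−x̄) = -11.0816
γ_1 = -11.0816 / 7 = -1.583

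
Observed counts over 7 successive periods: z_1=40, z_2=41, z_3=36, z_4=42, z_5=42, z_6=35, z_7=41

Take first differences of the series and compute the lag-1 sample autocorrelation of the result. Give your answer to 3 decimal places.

First differences Δz: 1, -5, 6, 0, -7, 6
Mean of differences = 0.1667
Numerator Σ(Δz_t−Δz̄)(Δz_{t+1}−Δz̄) = -76.0278
Denominator Σ(Δz_t−Δz̄)² = 146.8333
r_1(Δz) = -76.0278 / 146.8333 = -0.518

-0.518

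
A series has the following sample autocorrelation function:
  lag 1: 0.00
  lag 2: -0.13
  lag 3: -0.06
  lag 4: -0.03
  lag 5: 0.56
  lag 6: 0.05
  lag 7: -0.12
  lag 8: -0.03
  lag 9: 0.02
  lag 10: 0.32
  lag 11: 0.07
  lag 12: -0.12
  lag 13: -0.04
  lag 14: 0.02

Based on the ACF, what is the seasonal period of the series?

5

The largest autocorrelation is r_5 = 0.56, with a weaker echo at lag 10 (0.32); the remaining lags stay at or below 0.07.
The dominant spike at lag 5 indicates a seasonal period of 5.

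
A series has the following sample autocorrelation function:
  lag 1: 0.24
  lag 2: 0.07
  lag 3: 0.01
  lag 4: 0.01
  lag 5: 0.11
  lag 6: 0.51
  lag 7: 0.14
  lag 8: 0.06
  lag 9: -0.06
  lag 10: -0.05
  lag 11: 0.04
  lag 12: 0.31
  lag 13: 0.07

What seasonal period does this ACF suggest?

6

The largest autocorrelation is r_6 = 0.51, with a weaker echo at lag 12 (0.31); the remaining lags stay at or below 0.24. The elevated value at lag 1 (0.24), dropping to 0.07 at lag 2, reflects decaying short-term dependence rather than seasonality.
The dominant spike at lag 6 indicates a seasonal period of 6.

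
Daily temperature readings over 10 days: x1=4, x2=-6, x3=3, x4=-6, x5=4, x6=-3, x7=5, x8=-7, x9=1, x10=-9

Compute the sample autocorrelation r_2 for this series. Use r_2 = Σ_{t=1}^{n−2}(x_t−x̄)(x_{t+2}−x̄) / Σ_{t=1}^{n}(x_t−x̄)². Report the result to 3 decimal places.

0.687

Mean x̄ = (4 − 6 + 3 − 6 + 4 − 3 + 5 − 7 + 1 − 9)/10 = -1.4000
Numerator Σ_{t=1}^{8}(x_t−x̄)(x_{t+2}−x̄) = 177.4800
Denominator Σ(x_t−x̄)² = 258.4000
r_2 = 177.4800 / 258.4000 = 0.687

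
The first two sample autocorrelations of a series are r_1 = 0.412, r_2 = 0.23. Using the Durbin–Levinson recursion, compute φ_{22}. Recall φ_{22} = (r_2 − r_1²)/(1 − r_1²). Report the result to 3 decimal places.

φ_{22} = (r_2 − r_1²) / (1 − r_1²)
r_1² = (0.412)² = 0.169744
Numerator = 0.23 − 0.1697 = 0.0603; denominator = 1 − 0.1697 = 0.8303
φ_{22} = 0.0603 / 0.8303 = 0.073

0.073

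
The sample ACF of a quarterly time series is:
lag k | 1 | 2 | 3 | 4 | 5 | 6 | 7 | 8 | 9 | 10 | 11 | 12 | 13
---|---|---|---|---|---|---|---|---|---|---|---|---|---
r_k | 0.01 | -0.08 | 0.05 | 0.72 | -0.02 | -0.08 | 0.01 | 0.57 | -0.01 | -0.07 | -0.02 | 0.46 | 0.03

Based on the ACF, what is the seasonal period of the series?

The largest autocorrelation is r_4 = 0.72, with weaker echoes at lags 8 (0.57) and 12 (0.46); the remaining lags stay at or below 0.05.
The dominant spike at lag 4 indicates a seasonal period of 4.

4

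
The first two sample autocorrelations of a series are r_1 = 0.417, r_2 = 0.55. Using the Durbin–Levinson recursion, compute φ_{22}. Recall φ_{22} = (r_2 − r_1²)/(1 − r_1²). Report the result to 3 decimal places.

φ_{22} = (r_2 − r_1²) / (1 − r_1²)
r_1² = (0.417)² = 0.173889
Numerator = 0.55 − 0.1739 = 0.3761; denominator = 1 − 0.1739 = 0.8261
φ_{22} = 0.3761 / 0.8261 = 0.455

0.455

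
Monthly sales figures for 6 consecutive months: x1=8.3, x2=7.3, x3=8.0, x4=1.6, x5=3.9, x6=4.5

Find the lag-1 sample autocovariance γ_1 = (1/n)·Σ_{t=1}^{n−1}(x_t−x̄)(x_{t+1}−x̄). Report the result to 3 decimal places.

Mean x̄ = (8.3 + 7.3 + 8.0 + 1.6 + 3.9 + 4.5)/6 = 5.6000
Σ_{t=1}^{5}(x_t−x̄)(x_{t+1}−x̄) = 7.7400
γ_1 = 7.7400 / 6 = 1.290

1.290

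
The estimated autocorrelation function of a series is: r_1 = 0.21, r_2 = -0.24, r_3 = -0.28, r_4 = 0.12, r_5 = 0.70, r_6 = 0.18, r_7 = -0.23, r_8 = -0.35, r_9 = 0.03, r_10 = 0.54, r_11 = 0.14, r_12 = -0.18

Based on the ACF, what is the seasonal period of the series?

The largest autocorrelation is r_5 = 0.70, with a weaker echo at lag 10 (0.54); the remaining lags stay at or below 0.21.
The dominant spike at lag 5 indicates a seasonal period of 5.

5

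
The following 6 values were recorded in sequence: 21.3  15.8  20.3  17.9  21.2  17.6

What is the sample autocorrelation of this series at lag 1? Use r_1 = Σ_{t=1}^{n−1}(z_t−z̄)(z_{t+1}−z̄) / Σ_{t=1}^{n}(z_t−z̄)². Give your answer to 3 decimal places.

-0.731

Mean z̄ = (21.3 + 15.8 + 20.3 + 17.9 + 21.2 + 17.6)/6 = 19.0167
Deviations from mean: 2.2833, -3.2167, 1.2833, -1.1167, 2.1833, -1.4167
Σ(z_t−z̄)(z_{t+1}−z̄) = (-7.3447) + (-4.1281) + (-1.4331) + (-2.4381) + (-3.0931) = -18.4369
Denominator Σ(z_t−z̄)² = 25.2283
r_1 = -18.4369 / 25.2283 = -0.731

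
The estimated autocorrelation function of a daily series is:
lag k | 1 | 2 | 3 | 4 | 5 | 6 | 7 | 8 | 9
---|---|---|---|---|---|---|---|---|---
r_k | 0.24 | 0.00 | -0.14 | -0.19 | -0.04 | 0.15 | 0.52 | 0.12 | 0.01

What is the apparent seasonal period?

The largest autocorrelation is r_7 = 0.52; the remaining lags stay at or below 0.24. The elevated value at lag 1 (0.24), dropping to 0.00 at lag 2, reflects decaying short-term dependence rather than seasonality.
The dominant spike at lag 7 indicates a seasonal period of 7.

7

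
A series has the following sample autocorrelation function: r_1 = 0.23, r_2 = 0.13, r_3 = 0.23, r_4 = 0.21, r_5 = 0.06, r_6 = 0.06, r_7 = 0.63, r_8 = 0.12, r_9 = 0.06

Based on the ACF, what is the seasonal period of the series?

7

The largest autocorrelation is r_7 = 0.63; the remaining lags stay at or below 0.23. The elevated value at lag 1 (0.23), dropping to 0.13 at lag 2, reflects decaying short-term dependence rather than seasonality.
The dominant spike at lag 7 indicates a seasonal period of 7.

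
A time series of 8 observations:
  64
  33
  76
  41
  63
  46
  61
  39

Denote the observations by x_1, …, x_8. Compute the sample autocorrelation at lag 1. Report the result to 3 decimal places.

Mean x̄ = (64 + 33 + 76 + 41 + 63 + 46 + 61 + 39)/8 = 52.8750
Σ(x_t−x̄)(x_{t+1}−x̄) = (-221.1094) + (-459.6094) + (-274.6094) + (-120.2344) + (-69.6094) + (-55.8594) + (-112.7344) = -1313.7656
Denominator Σ(x_t−x̄)² = 1602.8750
r_1 = -1313.7656 / 1602.8750 = -0.820

-0.820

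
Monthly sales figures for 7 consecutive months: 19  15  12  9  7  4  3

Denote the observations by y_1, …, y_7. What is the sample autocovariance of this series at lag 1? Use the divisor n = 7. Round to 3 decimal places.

Mean ȳ = (19 + 15 + 12 + 9 + 7 + 4 + 3)/7 = 9.8571
Deviations: 9.1429, 5.1429, 2.1429, -0.8571, -2.8571, -5.8571, -6.8571
Σ_{t=1}^{6}(y_t−ȳ)(y_{t+1}−ȳ) = 115.5510
γ_1 = 115.5510 / 7 = 16.507

16.507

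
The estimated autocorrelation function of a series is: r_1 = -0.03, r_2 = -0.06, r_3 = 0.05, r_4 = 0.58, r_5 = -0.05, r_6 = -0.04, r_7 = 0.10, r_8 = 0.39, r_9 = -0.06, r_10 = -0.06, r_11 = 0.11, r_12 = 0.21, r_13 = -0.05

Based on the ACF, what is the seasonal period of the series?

4

The largest autocorrelation is r_4 = 0.58, with weaker echoes at lags 8 (0.39) and 12 (0.21); the remaining lags stay at or below 0.11.
The dominant spike at lag 4 indicates a seasonal period of 4.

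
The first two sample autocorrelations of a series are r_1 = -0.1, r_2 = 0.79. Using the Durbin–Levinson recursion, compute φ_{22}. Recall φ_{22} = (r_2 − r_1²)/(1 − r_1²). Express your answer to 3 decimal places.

0.788

φ_{22} = (r_2 − r_1²) / (1 − r_1²)
r_1² = (-0.1)² = 0.01
Numerator = 0.79 − 0.0100 = 0.7800; denominator = 1 − 0.0100 = 0.9900
φ_{22} = 0.7800 / 0.9900 = 0.788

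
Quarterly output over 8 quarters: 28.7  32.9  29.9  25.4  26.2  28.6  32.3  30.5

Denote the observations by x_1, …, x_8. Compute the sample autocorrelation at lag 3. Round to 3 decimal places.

-0.497

Mean x̄ = (28.7 + 32.9 + 29.9 + 25.4 + 26.2 + 28.6 + 32.3 + 30.5)/8 = 29.3125
Deviations from mean: -0.6125, 3.5875, 0.5875, -3.9125, -3.1125, -0.7125, 2.9875, 1.1875
Numerator Σ_{t=1}^{5}(x_t−x̄)(x_{t+3}−x̄) = -24.5730
Denominator Σ(x_t−x̄)² = 49.4288
r_3 = -24.5730 / 49.4288 = -0.497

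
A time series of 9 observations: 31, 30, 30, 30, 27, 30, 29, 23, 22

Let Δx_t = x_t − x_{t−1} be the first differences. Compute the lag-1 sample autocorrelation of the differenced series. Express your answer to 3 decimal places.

-0.195

First differences Δx: -1, 0, 0, -3, 3, -1, -6, -1
Mean of differences = -1.1250
Numerator Σ(Δx_t−Δx̄)(Δx_{t+1}−Δx̄) = -9.1406
Denominator Σ(Δx_t−Δx̄)² = 46.8750
r_1(Δx) = -9.1406 / 46.8750 = -0.195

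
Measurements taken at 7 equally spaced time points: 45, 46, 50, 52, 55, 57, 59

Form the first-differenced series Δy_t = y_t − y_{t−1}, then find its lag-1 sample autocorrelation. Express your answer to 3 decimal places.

First differences Δy: 1, 4, 2, 3, 2, 2
Mean of differences = 2.3333
Numerator Σ(Δy_t−Δȳ)(Δy_{t+1}−Δȳ) = -3.1111
Denominator Σ(Δy_t−Δȳ)² = 5.3333
r_1(Δy) = -3.1111 / 5.3333 = -0.583

-0.583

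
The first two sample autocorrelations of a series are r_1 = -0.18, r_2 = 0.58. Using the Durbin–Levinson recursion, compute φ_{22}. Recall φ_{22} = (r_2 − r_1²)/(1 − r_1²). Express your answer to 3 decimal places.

φ_{22} = (r_2 − r_1²) / (1 − r_1²)
r_1² = (-0.18)² = 0.0324
Numerator = 0.58 − 0.0324 = 0.5476; denominator = 1 − 0.0324 = 0.9676
φ_{22} = 0.5476 / 0.9676 = 0.566

0.566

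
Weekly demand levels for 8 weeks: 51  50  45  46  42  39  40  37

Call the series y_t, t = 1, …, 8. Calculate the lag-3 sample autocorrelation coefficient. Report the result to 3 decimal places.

0.015

Mean ȳ = (51 + 50 + 45 + 46 + 42 + 39 + 40 + 37)/8 = 43.7500
Deviations from mean: 7.2500, 6.2500, 1.2500, 2.2500, -1.7500, -4.7500, -3.7500, -6.7500
Σ(y_t−ȳ)(y_{t+3}−ȳ) = (16.3125) + (-10.9375) + (-5.9375) + (-8.4375) + (11.8125) = 2.8125
Denominator Σ(y_t−ȳ)² = 183.5000
r_3 = 2.8125 / 183.5000 = 0.015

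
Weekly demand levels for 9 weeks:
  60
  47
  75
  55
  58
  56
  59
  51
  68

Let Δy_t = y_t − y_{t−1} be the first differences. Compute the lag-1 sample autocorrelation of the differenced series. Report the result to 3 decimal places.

-0.675

First differences Δy: -13, 28, -20, 3, -2, 3, -8, 17
Mean of differences = 1.0000
Numerator Σ(Δy_t−Δȳ)(Δy_{t+1}−Δȳ) = -1161.0000
Denominator Σ(Δy_t−Δȳ)² = 1720.0000
r_1(Δy) = -1161.0000 / 1720.0000 = -0.675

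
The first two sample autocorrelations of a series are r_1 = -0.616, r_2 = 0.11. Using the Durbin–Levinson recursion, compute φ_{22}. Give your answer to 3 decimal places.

φ_{22} = (r_2 − r_1²) / (1 − r_1²)
r_1² = (-0.616)² = 0.379456
Numerator = 0.11 − 0.3795 = -0.2695; denominator = 1 − 0.3795 = 0.6205
φ_{22} = -0.2695 / 0.6205 = -0.434

-0.434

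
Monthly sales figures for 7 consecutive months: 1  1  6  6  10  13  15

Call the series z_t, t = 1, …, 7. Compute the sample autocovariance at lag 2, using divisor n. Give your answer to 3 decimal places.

3.743

Mean z̄ = (1 + 1 + 6 + 6 + 10 + 13 + 15)/7 = 7.4286
Deviations: -6.4286, -6.4286, -1.4286, -1.4286, 2.5714, 5.5714, 7.5714
Σ_{t=1}^{5}(z_t−z̄)(z_{t+2}−z̄) = 26.2041
γ_2 = 26.2041 / 7 = 3.743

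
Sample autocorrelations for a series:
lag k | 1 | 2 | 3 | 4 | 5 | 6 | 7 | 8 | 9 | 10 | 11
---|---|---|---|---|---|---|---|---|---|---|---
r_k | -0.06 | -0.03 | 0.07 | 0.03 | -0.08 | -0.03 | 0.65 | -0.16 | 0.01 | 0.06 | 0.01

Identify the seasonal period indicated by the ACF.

The largest autocorrelation is r_7 = 0.65; the remaining lags stay at or below 0.07.
The dominant spike at lag 7 indicates a seasonal period of 7.

7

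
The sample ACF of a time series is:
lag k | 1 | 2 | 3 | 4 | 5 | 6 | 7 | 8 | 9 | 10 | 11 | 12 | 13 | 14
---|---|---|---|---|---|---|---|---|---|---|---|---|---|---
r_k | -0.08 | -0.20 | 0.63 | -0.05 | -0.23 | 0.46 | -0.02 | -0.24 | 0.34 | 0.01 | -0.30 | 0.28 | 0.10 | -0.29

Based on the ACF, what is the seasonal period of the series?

The largest autocorrelation is r_3 = 0.63, with weaker echoes at lags 6 (0.46), 9 (0.34) and 12 (0.28); the remaining lags stay at or below 0.10.
The dominant spike at lag 3 indicates a seasonal period of 3.

3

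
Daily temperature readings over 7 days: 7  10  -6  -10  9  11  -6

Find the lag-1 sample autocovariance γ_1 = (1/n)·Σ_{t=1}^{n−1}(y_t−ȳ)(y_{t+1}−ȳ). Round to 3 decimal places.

-3.085

Mean ȳ = (7 + 10 − 6 − 10 + 9 + 11 − 6)/7 = 2.1429
Deviations: 4.8571, 7.8571, -8.1429, -12.1429, 6.8571, 8.8571, -8.1429
Σ_{t=1}^{6}(y_t−ȳ)(y_{t+1}−ȳ) = -21.5918
γ_1 = -21.5918 / 7 = -3.085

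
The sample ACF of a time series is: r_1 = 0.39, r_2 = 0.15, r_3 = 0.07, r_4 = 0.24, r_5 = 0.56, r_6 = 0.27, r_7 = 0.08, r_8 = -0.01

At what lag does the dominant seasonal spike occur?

5

The largest autocorrelation is r_5 = 0.56; the remaining lags stay at or below 0.39. The elevated value at lag 1 (0.39), dropping to 0.15 at lag 2, reflects decaying short-term dependence rather than seasonality.
The dominant spike at lag 5 indicates a seasonal period of 5.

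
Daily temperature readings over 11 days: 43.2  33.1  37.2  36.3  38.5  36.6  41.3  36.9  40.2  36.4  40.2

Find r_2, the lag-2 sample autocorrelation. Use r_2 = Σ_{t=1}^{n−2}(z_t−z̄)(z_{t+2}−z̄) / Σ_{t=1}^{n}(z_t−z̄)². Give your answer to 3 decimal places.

0.284

Mean z̄ = (43.2 + 33.1 + 37.2 + 36.3 + 38.5 + 36.6 + 41.3 + 36.9 + 40.2 + 36.4 + 40.2)/11 = 38.1727
Numerator Σ_{t=1}^{9}(z_t−z̄)(z_{t+2}−z̄) = 22.9676
Denominator Σ(z_t−z̄)² = 80.8018
r_2 = 22.9676 / 80.8018 = 0.284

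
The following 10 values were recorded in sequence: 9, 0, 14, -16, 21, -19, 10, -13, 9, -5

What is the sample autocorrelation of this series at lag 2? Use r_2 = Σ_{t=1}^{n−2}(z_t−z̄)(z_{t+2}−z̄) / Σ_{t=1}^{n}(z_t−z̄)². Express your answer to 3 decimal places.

0.786

Mean z̄ = (9 + 0 + 14 − 16 + 21 − 19 + 10 − 13 + 9 − 5)/10 = 1.0000
Numerator Σ_{t=1}^{8}(z_t−z̄)(z_{t+2}−z̄) = 1337.0000
Denominator Σ(z_t−z̄)² = 1700.0000
r_2 = 1337.0000 / 1700.0000 = 0.786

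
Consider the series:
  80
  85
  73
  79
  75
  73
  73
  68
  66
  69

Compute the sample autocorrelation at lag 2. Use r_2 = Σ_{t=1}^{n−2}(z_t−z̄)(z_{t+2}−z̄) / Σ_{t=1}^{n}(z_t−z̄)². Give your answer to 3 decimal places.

0.278

Mean z̄ = (80 + 85 + 73 + 79 + 75 + 73 + 73 + 68 + 66 + 69)/10 = 74.1000
Numerator Σ_{t=1}^{8}(z_t−z̄)(z_{t+2}−z̄) = 86.2800
Denominator Σ(z_t−z̄)² = 310.9000
r_2 = 86.2800 / 310.9000 = 0.278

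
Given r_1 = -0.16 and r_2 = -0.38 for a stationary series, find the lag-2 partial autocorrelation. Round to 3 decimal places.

φ_{22} = (r_2 − r_1²) / (1 − r_1²)
r_1² = (-0.16)² = 0.0256
Numerator = -0.38 − 0.0256 = -0.4056; denominator = 1 − 0.0256 = 0.9744
φ_{22} = -0.4056 / 0.9744 = -0.416

-0.416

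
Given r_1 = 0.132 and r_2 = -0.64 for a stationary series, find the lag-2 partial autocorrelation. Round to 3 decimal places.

φ_{22} = (r_2 − r_1²) / (1 − r_1²)
r_1² = (0.132)² = 0.017424
Numerator = -0.64 − 0.0174 = -0.6574; denominator = 1 − 0.0174 = 0.9826
φ_{22} = -0.6574 / 0.9826 = -0.669

-0.669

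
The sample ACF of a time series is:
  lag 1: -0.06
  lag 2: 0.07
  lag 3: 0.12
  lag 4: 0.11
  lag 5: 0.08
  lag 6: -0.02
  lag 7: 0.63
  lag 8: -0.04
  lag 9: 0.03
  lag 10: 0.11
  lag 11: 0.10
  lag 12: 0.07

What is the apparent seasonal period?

7

The largest autocorrelation is r_7 = 0.63; the remaining lags stay at or below 0.12.
The dominant spike at lag 7 indicates a seasonal period of 7.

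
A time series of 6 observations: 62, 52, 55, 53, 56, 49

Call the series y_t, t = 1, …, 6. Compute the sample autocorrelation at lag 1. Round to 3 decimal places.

-0.321

Mean ȳ = (62 + 52 + 55 + 53 + 56 + 49)/6 = 54.5000
Deviations from mean: 7.5000, -2.5000, 0.5000, -1.5000, 1.5000, -5.5000
Numerator Σ_{t=1}^{5}(y_t−ȳ)(y_{t+1}−ȳ) = -31.2500
Denominator Σ(y_t−ȳ)² = 97.5000
r_1 = -31.2500 / 97.5000 = -0.321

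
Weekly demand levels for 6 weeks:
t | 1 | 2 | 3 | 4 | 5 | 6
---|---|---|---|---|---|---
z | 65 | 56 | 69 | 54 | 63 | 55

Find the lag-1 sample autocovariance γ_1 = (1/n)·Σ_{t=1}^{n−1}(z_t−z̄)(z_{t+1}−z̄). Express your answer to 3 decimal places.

-23.963

Mean z̄ = (65 + 56 + 69 + 54 + 63 + 55)/6 = 60.3333
Σ_{t=1}^{5}(z_t−z̄)(z_{t+1}−z̄) = -143.7778
γ_1 = -143.7778 / 6 = -23.963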